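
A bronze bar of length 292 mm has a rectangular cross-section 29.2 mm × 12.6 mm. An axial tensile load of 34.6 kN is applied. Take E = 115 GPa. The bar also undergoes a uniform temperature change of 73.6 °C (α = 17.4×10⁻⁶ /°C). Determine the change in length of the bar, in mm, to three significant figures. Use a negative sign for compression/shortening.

0.613 mm

A = 367.9 mm².
δ_mech = NL/(AE) = 34600·292/(367.9·115000) = 0.2388 mm.
δ_thermal = αLΔT = 17.4e-6·292·73.6 = 0.3739 mm.
δ = δ_mech + δ_thermal = 0.6127 mm.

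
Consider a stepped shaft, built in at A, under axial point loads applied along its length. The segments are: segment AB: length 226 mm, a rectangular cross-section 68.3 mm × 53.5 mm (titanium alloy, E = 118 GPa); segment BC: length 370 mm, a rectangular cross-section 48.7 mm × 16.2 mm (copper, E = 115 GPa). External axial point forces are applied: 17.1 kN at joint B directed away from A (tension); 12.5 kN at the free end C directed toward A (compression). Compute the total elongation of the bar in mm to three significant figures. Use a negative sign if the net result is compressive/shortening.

-0.0486 mm

Internal axial forces (sectioning from the free end, tension +): N_BC = -12.5 kN, N_AB = 4.6 kN.
A_AB = 3654 mm².
A_BC = 788.9 mm².
δ_AB = 4600·226/(3654·118000) = 0.002411 mm
δ_BC = -12500·370/(788.9·115000) = -0.05098 mm
δ = Σδ_i = -0.04857 mm.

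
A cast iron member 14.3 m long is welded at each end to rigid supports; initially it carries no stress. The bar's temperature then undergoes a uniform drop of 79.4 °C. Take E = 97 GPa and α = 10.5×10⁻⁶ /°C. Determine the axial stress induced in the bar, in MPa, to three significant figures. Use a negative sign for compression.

Free thermal expansion αLΔT = 10.5e-6 · 14300 · -79.4 = -11.92 mm.
The walls impose strain ε = −(-11.92)/14300 = 8.3370e-04; σ = Eε = 97000 · 8.3370e-04 = 80.87 MPa.

80.9 MPa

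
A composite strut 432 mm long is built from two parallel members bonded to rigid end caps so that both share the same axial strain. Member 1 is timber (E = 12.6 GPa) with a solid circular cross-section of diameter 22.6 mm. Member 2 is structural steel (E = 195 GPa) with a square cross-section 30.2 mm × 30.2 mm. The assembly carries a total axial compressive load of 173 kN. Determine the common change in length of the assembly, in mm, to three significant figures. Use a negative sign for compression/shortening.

-0.409 mm

A_1 = 401.1 mm².
A_2 = 912 mm².
Equal strain + equilibrium ⇒ each member carries load in proportion to AE: A₁E₁ = 5054000 N, A₂E₂ = 177800000 N, ΣAE = 182900000 N.
δ = PL/ΣAE = -173000·432/182900000 = -0.4086 mm.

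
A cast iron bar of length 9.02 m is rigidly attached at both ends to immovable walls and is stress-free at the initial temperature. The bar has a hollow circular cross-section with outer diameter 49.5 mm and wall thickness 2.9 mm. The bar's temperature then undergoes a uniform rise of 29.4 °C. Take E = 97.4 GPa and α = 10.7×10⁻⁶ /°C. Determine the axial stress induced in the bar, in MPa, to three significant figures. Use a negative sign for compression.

Free thermal expansion αLΔT = 10.7e-6 · 9020 · 29.4 = 2.838 mm.
The walls impose strain ε = −(2.838)/9020 = -3.1458e-04; σ = Eε = 97400 · -3.1458e-04 = -30.64 MPa.

-30.6 MPa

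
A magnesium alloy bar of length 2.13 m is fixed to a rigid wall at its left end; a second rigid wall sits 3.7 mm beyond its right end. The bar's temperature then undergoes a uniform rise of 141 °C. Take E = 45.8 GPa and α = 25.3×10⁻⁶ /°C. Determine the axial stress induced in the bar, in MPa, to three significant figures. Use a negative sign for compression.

-83.8 MPa

Free thermal expansion αLΔT = 25.3e-6 · 2130 · 141 = 7.598 mm.
The walls engage after the gap closes; constrained expansion = 7.598 − 3.7 = 3.898 mm.
The walls impose strain ε = −(3.898)/2130 = -1.8302e-03; σ = Eε = 45800 · -1.8302e-03 = -83.82 MPa.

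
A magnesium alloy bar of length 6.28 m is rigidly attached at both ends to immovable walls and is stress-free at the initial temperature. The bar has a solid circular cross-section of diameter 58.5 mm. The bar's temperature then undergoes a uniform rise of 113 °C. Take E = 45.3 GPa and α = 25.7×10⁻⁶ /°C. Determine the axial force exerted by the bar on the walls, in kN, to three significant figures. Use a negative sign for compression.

Free thermal expansion αLΔT = 25.7e-6 · 6280 · 113 = 18.24 mm.
The walls impose strain ε = −(18.24)/6280 = -2.9041e-03; σ = Eε = 45300 · -2.9041e-03 = -131.6 MPa.
Wall reaction R = σ·A = -131.6·2688 = -353600 N = -353.6 kN.

-354 kN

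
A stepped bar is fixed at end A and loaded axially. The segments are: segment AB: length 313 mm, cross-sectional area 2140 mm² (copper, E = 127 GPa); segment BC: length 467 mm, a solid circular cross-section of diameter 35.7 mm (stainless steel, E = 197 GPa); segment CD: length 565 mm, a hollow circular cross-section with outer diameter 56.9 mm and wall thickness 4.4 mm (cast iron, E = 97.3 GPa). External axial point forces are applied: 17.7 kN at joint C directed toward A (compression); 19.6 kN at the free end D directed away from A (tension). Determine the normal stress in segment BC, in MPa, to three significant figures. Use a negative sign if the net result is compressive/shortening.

Internal axial forces (sectioning from the free end, tension +): N_CD = 19.6 kN, N_BC = 1.9 kN, N_AB = 1.9 kN.
A_BC = 1001 mm².
σ_BC = N_BC/A_BC = 1900/1001 = 1.898 MPa.

1.90 MPa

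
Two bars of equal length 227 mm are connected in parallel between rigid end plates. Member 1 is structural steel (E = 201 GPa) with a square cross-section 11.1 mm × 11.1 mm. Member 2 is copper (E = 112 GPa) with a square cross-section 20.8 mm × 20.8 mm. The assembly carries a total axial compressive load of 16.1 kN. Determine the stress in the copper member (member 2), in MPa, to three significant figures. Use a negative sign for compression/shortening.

-24.6 MPa

A_1 = 123.2 mm².
A_2 = 432.6 mm².
Equal strain + equilibrium ⇒ each member carries load in proportion to AE: A₁E₁ = 24770000 N, A₂E₂ = 48460000 N, ΣAE = 73220000 N.
σ₂ = P·E₂/ΣAE = -16100·112000/73220000 = -24.63 MPa.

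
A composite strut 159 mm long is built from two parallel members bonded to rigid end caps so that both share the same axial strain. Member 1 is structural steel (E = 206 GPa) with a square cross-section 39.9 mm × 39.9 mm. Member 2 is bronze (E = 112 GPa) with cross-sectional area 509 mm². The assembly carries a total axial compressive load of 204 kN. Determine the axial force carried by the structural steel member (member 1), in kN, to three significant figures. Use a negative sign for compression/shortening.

A_1 = 1592 mm².
Equal strain + equilibrium ⇒ each member carries load in proportion to AE: A₁E₁ = 328000000 N, A₂E₂ = 57010000 N, ΣAE = 385000000 N.
F₁ = P·A₁E₁/ΣAE = -204000·328000000/385000000 = -173800 N.

-174 kN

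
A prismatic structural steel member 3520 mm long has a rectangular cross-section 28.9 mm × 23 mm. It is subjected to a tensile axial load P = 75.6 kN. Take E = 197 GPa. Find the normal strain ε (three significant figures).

A = 664.7 mm².
σ = N/A = 113.7 MPa; ε = σ/E = 113.7/197000 = 5.773e-04.

5.77e-04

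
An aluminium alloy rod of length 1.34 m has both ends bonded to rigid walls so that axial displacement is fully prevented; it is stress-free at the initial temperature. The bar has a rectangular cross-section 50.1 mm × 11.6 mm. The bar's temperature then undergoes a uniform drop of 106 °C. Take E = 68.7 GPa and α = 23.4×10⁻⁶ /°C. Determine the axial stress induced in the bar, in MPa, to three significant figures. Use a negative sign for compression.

170 MPa

Free thermal expansion αLΔT = 23.4e-6 · 1340 · -106 = -3.324 mm.
The walls impose strain ε = −(-3.324)/1340 = 2.4804e-03; σ = Eε = 68700 · 2.4804e-03 = 170.4 MPa.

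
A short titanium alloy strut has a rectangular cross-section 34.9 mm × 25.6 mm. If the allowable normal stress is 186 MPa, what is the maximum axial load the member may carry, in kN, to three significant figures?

166 kN

A = 893.4 mm².
P_max = σ_allow · A = 186 · 893.4 = 166200 N = 166.2 kN.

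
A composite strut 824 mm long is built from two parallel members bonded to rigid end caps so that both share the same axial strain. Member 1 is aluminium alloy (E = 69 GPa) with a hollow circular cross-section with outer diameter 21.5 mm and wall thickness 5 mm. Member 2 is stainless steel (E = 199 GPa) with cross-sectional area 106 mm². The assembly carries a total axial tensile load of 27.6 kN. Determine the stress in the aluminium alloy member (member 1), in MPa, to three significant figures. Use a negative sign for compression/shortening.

48.9 MPa

A_1 = 259.2 mm².
Equal strain + equilibrium ⇒ each member carries load in proportion to AE: A₁E₁ = 17880000 N, A₂E₂ = 21090000 N, ΣAE = 38980000 N.
σ₁ = P·E₁/ΣAE = 27600·69000/38980000 = 48.86 MPa.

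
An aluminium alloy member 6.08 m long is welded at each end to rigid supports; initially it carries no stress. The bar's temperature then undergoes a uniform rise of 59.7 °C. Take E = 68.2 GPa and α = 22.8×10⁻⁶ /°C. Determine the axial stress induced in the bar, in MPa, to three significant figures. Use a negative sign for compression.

-92.8 MPa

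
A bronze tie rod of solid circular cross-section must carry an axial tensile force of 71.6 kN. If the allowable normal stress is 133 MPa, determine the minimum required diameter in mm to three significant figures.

Required area A ≥ P/σ_allow = 71600/133 = 538.3 mm².
For a solid circular section, d ≥ √(4A/π) = 26.18 mm.

26.2 mm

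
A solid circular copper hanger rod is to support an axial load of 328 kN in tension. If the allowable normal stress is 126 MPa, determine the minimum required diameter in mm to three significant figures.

57.6 mm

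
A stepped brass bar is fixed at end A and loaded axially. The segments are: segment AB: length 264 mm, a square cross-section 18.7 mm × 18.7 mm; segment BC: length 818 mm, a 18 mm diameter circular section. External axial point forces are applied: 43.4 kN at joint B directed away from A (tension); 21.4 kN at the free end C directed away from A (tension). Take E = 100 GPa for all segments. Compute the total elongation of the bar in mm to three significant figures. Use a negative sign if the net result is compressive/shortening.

Internal axial forces (sectioning from the free end, tension +): N_BC = 21.4 kN, N_AB = 64.8 kN.
A_AB = 349.7 mm².
A_BC = 254.5 mm².
δ_AB = 64800·264/(349.7·100000) = 0.4892 mm
δ_BC = 21400·818/(254.5·100000) = 0.6879 mm
δ = Σδ_i = 1.177 mm.

1.18 mm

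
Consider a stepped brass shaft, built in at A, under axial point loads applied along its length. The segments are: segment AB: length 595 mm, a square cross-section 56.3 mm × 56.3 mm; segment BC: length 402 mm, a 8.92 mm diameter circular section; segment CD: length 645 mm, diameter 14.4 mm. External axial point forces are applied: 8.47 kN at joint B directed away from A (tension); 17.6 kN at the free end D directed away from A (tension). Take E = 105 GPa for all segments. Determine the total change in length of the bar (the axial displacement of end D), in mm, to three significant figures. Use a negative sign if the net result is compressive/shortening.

1.79 mm

Internal axial forces (sectioning from the free end, tension +): N_CD = 17.6 kN, N_BC = 17.6 kN, N_AB = 26.07 kN.
A_AB = 3170 mm².
A_BC = 62.49 mm².
A_CD = 162.9 mm².
δ_AB = 26070·595/(3170·105000) = 0.04661 mm
δ_BC = 17600·402/(62.49·105000) = 1.078 mm
δ_CD = 17600·645/(162.9·105000) = 0.6638 mm
δ = Σδ_i = 1.789 mm.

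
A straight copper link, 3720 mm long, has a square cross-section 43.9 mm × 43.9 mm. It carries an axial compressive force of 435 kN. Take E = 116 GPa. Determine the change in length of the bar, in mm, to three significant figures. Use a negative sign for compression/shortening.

-7.24 mm

A = 1927 mm².
δ_mech = NL/(AE) = -435000·3720/(1927·116000) = -7.238 mm.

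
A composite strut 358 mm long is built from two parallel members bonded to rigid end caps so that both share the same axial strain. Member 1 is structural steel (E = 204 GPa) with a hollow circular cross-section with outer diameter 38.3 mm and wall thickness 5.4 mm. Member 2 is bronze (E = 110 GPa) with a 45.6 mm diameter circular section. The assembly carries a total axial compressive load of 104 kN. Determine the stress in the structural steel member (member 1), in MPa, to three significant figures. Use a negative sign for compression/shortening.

-72.3 MPa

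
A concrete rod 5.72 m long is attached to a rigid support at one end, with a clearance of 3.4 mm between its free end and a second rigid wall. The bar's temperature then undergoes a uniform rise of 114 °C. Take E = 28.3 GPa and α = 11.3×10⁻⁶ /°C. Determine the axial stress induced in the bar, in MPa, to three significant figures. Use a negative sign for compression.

-19.6 MPa

Free thermal expansion αLΔT = 11.3e-6 · 5720 · 114 = 7.369 mm.
The walls engage after the gap closes; constrained expansion = 7.369 − 3.4 = 3.969 mm.
The walls impose strain ε = −(3.969)/5720 = -6.9379e-04; σ = Eε = 28300 · -6.9379e-04 = -19.63 MPa.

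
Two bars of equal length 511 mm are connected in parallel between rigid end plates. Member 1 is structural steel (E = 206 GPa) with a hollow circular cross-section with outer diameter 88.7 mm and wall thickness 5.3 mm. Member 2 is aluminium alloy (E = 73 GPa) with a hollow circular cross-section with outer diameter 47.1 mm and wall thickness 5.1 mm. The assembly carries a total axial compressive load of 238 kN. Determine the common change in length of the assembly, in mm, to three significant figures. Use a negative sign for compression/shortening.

-0.363 mm

A_1 = 1389 mm².
A_2 = 672.9 mm².
Equal strain + equilibrium ⇒ each member carries load in proportion to AE: A₁E₁ = 286100000 N, A₂E₂ = 49120000 N, ΣAE = 335200000 N.
δ = PL/ΣAE = -238000·511/335200000 = -0.3628 mm.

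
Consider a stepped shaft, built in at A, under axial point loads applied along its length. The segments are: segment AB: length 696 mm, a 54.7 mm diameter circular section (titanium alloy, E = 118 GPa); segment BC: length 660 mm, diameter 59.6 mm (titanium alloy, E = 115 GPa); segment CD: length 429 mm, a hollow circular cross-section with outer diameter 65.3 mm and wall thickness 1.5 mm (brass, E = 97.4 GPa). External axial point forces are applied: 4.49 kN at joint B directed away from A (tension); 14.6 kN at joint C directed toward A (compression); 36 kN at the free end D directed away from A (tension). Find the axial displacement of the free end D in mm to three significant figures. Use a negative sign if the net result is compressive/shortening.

0.636 mm

Internal axial forces (sectioning from the free end, tension +): N_CD = 36 kN, N_BC = 21.4 kN, N_AB = 25.89 kN.
A_AB = 2350 mm².
A_BC = 2790 mm².
A_CD = 300.7 mm².
δ_AB = 25890·696/(2350·118000) = 0.06498 mm
δ_BC = 21400·660/(2790·115000) = 0.04402 mm
δ_CD = 36000·429/(300.7·97400) = 0.5274 mm
δ = Σδ_i = 0.6364 mm.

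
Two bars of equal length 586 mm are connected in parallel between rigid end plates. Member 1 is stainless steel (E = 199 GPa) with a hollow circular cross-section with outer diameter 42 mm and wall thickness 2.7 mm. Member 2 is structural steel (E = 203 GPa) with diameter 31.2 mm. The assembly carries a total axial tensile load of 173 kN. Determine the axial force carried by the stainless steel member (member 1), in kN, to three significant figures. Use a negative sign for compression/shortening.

51.8 kN

A_1 = 333.4 mm².
A_2 = 764.5 mm².
Equal strain + equilibrium ⇒ each member carries load in proportion to AE: A₁E₁ = 66340000 N, A₂E₂ = 155200000 N, ΣAE = 221500000 N.
F₁ = P·A₁E₁/ΣAE = 173000·66340000/221500000 = 51800 N.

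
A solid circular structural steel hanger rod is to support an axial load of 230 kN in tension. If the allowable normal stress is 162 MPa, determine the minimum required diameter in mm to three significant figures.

42.5 mm

Required area A ≥ P/σ_allow = 230000/162 = 1420 mm².
For a solid circular section, d ≥ √(4A/π) = 42.52 mm.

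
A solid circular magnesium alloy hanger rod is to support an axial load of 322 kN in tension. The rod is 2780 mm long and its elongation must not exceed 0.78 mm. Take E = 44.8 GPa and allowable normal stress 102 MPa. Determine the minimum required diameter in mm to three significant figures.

Required area A ≥ P/σ_allow = 322000/102 = 3157 mm².
For a solid circular section, d ≥ √(4A/π) = 63.4 mm.
Elongation limit: A ≥ PL/(Eδ_allow) = 322000·2780/(44800·0.78) = 25620 mm² ⇒ d ≥ 180.6 mm.
The elongation limit governs.

181 mm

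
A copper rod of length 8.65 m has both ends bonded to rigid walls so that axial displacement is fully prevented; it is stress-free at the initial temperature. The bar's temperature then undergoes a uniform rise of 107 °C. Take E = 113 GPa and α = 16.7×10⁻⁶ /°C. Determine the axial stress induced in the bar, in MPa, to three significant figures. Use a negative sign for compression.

-202 MPa

Free thermal expansion αLΔT = 16.7e-6 · 8650 · 107 = 15.46 mm.
The walls impose strain ε = −(15.46)/8650 = -1.7869e-03; σ = Eε = 113000 · -1.7869e-03 = -201.9 MPa.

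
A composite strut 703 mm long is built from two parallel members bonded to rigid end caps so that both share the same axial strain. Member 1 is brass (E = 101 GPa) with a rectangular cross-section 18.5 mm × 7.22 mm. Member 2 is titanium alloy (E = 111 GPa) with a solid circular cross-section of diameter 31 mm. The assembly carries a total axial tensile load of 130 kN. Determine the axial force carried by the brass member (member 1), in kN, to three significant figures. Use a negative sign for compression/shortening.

18.0 kN

A_1 = 133.6 mm².
A_2 = 754.8 mm².
Equal strain + equilibrium ⇒ each member carries load in proportion to AE: A₁E₁ = 13490000 N, A₂E₂ = 83780000 N, ΣAE = 97270000 N.
F₁ = P·A₁E₁/ΣAE = 130000·13490000/97270000 = 18030 N.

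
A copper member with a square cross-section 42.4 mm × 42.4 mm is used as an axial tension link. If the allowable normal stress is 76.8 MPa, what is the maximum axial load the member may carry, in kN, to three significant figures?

A = 1798 mm².
P_max = σ_allow · A = 76.8 · 1798 = 138100 N = 138.1 kN.

138 kN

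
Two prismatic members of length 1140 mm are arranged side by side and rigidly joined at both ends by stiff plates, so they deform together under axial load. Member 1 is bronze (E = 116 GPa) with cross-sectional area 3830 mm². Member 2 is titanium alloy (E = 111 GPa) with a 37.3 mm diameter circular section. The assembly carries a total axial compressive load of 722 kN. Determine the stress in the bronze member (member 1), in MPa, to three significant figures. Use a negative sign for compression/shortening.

A_2 = 1093 mm².
Equal strain + equilibrium ⇒ each member carries load in proportion to AE: A₁E₁ = 444300000 N, A₂E₂ = 121300000 N, ΣAE = 565600000 N.
σ₁ = P·E₁/ΣAE = -722000·116000/565600000 = -148.1 MPa.

-148 MPa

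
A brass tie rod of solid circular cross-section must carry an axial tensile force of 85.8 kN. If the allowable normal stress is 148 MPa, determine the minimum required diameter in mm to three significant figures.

Required area A ≥ P/σ_allow = 85800/148 = 579.7 mm².
For a solid circular section, d ≥ √(4A/π) = 27.17 mm.

27.2 mm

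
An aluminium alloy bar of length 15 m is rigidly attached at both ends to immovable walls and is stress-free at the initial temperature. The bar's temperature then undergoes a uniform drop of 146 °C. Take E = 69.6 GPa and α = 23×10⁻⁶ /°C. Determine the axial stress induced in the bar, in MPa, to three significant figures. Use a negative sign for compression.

Free thermal expansion αLΔT = 23e-6 · 15000 · -146 = -50.37 mm.
The walls impose strain ε = −(-50.37)/15000 = 3.3580e-03; σ = Eε = 69600 · 3.3580e-03 = 233.7 MPa.

234 MPa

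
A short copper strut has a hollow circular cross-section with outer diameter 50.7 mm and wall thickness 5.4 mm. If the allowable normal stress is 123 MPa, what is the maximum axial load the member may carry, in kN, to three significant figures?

A = 768.5 mm².
P_max = σ_allow · A = 123 · 768.5 = 94530 N = 94.53 kN.

94.5 kN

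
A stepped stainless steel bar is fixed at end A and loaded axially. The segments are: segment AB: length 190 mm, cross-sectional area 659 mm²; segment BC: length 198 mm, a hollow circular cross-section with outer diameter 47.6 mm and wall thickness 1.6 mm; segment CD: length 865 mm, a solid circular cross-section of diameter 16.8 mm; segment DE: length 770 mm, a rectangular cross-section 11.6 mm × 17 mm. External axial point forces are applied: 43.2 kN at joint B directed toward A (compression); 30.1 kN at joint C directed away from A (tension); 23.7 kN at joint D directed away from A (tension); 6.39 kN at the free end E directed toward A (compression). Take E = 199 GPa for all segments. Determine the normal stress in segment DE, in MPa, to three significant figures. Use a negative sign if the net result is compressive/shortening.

-32.4 MPa

Internal axial forces (sectioning from the free end, tension +): N_DE = -6.39 kN, N_CD = 17.31 kN, N_BC = 47.41 kN, N_AB = 4.21 kN.
A_DE = 197.2 mm².
σ_DE = N_DE/A_DE = -6390/197.2 = -32.4 MPa.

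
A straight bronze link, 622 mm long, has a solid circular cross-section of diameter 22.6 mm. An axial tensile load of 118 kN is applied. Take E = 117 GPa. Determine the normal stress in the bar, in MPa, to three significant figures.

294 MPa

A = 401.1 mm².
σ = N/A = 118000/401.1 = 294.2 MPa.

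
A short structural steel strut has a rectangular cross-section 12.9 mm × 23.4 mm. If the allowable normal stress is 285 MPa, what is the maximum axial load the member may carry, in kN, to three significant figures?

A = 301.9 mm².
P_max = σ_allow · A = 285 · 301.9 = 86030 N = 86.03 kN.

86.0 kN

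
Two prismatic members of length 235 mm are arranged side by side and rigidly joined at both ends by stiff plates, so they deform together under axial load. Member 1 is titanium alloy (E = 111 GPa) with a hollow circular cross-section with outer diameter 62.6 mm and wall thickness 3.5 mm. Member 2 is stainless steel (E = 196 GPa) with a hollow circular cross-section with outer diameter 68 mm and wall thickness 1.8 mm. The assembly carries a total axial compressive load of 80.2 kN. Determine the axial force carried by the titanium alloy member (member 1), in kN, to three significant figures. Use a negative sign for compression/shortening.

-39.8 kN

A_1 = 649.8 mm².
A_2 = 374.4 mm².
Equal strain + equilibrium ⇒ each member carries load in proportion to AE: A₁E₁ = 72130000 N, A₂E₂ = 73370000 N, ΣAE = 145500000 N.
F₁ = P·A₁E₁/ΣAE = -80200·72130000/145500000 = -39760 N.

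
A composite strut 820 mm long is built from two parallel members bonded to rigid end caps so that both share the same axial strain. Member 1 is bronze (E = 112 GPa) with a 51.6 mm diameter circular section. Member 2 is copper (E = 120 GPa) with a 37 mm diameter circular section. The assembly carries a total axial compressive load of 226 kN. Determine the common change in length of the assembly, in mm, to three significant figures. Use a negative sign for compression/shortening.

-0.510 mm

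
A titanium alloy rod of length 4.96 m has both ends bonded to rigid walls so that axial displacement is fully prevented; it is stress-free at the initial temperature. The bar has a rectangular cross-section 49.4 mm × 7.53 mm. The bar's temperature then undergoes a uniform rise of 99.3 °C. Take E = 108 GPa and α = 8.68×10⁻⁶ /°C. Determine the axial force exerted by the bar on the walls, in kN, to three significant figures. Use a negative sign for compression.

-34.6 kN

Free thermal expansion αLΔT = 8.68e-6 · 4960 · 99.3 = 4.275 mm.
The walls impose strain ε = −(4.275)/4960 = -8.6192e-04; σ = Eε = 108000 · -8.6192e-04 = -93.09 MPa.
Wall reaction R = σ·A = -93.09·372 = -34630 N = -34.63 kN.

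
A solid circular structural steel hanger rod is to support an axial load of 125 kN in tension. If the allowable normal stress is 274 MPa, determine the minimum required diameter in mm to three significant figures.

24.1 mm

Required area A ≥ P/σ_allow = 125000/274 = 456.2 mm².
For a solid circular section, d ≥ √(4A/π) = 24.1 mm.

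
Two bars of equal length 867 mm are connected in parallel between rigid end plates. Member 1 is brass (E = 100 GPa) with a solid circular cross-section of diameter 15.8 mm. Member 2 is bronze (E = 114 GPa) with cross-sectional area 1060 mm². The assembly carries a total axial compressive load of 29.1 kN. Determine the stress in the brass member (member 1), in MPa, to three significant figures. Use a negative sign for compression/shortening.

A_1 = 196.1 mm².
Equal strain + equilibrium ⇒ each member carries load in proportion to AE: A₁E₁ = 19610000 N, A₂E₂ = 120800000 N, ΣAE = 140400000 N.
σ₁ = P·E₁/ΣAE = -29100·100000/140400000 = -20.72 MPa.

-20.7 MPa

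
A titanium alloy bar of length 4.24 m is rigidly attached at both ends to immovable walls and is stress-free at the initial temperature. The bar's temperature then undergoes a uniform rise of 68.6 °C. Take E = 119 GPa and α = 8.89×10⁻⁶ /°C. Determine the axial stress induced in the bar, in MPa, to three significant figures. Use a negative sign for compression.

Free thermal expansion αLΔT = 8.89e-6 · 4240 · 68.6 = 2.586 mm.
The walls impose strain ε = −(2.586)/4240 = -6.0985e-04; σ = Eε = 119000 · -6.0985e-04 = -72.57 MPa.

-72.6 MPa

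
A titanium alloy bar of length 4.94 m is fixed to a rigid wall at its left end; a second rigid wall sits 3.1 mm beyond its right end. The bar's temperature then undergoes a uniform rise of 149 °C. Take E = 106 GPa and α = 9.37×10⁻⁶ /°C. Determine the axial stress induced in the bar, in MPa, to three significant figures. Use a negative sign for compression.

-81.5 MPa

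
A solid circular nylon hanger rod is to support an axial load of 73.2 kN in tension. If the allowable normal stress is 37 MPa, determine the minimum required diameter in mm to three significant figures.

50.2 mm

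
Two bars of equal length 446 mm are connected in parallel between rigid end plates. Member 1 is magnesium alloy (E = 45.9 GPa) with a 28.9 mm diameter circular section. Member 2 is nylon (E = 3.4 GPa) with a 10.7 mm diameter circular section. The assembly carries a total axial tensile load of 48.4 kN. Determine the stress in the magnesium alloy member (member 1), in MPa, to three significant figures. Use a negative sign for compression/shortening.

A_1 = 656 mm².
A_2 = 89.92 mm².
Equal strain + equilibrium ⇒ each member carries load in proportion to AE: A₁E₁ = 30110000 N, A₂E₂ = 305700 N, ΣAE = 30410000 N.
σ₁ = P·E₁/ΣAE = 48400·45900/30410000 = 73.04 MPa.

73.0 MPa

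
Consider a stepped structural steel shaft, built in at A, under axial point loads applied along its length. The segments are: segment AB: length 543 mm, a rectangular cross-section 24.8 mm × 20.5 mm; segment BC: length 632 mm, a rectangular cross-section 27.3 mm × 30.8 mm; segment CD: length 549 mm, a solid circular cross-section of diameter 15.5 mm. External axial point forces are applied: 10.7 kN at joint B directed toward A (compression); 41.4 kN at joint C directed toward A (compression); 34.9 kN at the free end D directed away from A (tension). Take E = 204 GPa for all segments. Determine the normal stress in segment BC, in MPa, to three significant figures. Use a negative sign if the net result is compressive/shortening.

-7.73 MPa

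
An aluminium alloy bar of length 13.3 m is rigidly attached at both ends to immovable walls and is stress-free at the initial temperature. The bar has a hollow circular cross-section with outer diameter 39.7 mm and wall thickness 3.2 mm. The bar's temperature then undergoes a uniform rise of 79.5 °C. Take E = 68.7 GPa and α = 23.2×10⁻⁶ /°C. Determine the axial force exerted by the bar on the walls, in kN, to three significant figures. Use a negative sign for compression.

Free thermal expansion αLΔT = 23.2e-6 · 13300 · 79.5 = 24.53 mm.
The walls impose strain ε = −(24.53)/13300 = -1.8444e-03; σ = Eε = 68700 · -1.8444e-03 = -126.7 MPa.
Wall reaction R = σ·A = -126.7·366.9 = -46490 N = -46.49 kN.

-46.5 kN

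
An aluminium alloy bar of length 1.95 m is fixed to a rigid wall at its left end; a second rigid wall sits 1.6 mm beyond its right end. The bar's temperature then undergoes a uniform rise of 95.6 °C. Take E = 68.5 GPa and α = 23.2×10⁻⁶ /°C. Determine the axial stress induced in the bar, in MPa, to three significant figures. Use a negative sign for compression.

Free thermal expansion αLΔT = 23.2e-6 · 1950 · 95.6 = 4.325 mm.
The walls engage after the gap closes; constrained expansion = 4.325 − 1.6 = 2.725 mm.
The walls impose strain ε = −(2.725)/1950 = -1.3974e-03; σ = Eε = 68500 · -1.3974e-03 = -95.72 MPa.

-95.7 MPa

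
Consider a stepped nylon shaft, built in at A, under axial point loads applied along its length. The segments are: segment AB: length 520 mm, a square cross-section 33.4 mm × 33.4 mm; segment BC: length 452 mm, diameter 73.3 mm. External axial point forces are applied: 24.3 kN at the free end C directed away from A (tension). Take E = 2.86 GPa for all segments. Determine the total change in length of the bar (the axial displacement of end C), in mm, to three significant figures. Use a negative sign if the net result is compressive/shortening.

4.87 mm

Internal axial forces (sectioning from the free end, tension +): N_BC = 24.3 kN, N_AB = 24.3 kN.
A_AB = 1116 mm².
A_BC = 4220 mm².
δ_AB = 24300·520/(1116·2860) = 3.961 mm
δ_BC = 24300·452/(4220·2860) = 0.9101 mm
δ = Σδ_i = 4.871 mm.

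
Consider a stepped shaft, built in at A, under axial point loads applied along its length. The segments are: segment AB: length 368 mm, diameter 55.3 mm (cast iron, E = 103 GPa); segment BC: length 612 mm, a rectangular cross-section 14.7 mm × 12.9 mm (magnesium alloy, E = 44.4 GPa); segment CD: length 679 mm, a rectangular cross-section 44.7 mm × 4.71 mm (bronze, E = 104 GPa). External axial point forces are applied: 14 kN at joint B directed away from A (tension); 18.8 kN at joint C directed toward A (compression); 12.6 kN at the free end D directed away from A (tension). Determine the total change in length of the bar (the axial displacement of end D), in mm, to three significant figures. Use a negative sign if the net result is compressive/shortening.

Internal axial forces (sectioning from the free end, tension +): N_CD = 12.6 kN, N_BC = -6.2 kN, N_AB = 7.8 kN.
A_AB = 2402 mm².
A_BC = 189.6 mm².
A_CD = 210.5 mm².
δ_AB = 7800·368/(2402·103000) = 0.0116 mm
δ_BC = -6200·612/(189.6·44400) = -0.4507 mm
δ_CD = 12600·679/(210.5·104000) = 0.3907 mm
δ = Σδ_i = -0.04833 mm.

-0.0483 mm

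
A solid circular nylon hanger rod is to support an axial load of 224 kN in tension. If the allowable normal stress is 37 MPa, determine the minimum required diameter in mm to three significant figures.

87.8 mm

Required area A ≥ P/σ_allow = 224000/37 = 6054 mm².
For a solid circular section, d ≥ √(4A/π) = 87.8 mm.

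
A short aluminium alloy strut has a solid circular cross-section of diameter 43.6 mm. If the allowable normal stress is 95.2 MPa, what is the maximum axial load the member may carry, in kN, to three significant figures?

142 kN

A = 1493 mm².
P_max = σ_allow · A = 95.2 · 1493 = 142100 N = 142.1 kN.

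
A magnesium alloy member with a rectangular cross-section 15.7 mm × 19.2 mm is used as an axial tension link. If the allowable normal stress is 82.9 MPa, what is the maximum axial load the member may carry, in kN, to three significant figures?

A = 301.4 mm².
P_max = σ_allow · A = 82.9 · 301.4 = 24990 N = 24.99 kN.

25.0 kN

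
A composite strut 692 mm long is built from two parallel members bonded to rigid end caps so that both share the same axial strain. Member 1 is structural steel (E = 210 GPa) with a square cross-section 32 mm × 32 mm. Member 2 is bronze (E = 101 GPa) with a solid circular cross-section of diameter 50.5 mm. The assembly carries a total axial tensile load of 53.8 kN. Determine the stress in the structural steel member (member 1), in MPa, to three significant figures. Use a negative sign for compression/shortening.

27.1 MPa

A_1 = 1024 mm².
A_2 = 2003 mm².
Equal strain + equilibrium ⇒ each member carries load in proportion to AE: A₁E₁ = 215000000 N, A₂E₂ = 202300000 N, ΣAE = 417300000 N.
σ₁ = P·E₁/ΣAE = 53800·210000/417300000 = 27.07 MPa.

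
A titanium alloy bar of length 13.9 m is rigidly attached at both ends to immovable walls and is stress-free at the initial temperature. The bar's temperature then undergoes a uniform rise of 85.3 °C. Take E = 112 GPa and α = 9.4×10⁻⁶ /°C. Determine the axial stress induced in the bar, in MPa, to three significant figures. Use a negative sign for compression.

-89.8 MPa

Free thermal expansion αLΔT = 9.4e-6 · 13900 · 85.3 = 11.15 mm.
The walls impose strain ε = −(11.15)/13900 = -8.0182e-04; σ = Eε = 112000 · -8.0182e-04 = -89.8 MPa.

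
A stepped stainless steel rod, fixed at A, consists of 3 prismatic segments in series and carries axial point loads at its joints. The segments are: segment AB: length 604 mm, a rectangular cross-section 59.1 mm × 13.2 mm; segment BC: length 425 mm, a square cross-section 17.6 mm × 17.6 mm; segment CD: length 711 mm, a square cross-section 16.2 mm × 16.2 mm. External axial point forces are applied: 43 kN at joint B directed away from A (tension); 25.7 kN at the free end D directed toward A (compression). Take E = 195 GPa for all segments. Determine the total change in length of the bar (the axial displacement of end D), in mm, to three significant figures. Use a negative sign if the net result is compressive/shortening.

Internal axial forces (sectioning from the free end, tension +): N_CD = -25.7 kN, N_BC = -25.7 kN, N_AB = 17.3 kN.
A_AB = 780.1 mm².
A_BC = 309.8 mm².
A_CD = 262.4 mm².
δ_AB = 17300·604/(780.1·195000) = 0.06869 mm
δ_BC = -25700·425/(309.8·195000) = -0.1808 mm
δ_CD = -25700·711/(262.4·195000) = -0.3571 mm
δ = Σδ_i = -0.4692 mm.

-0.469 mm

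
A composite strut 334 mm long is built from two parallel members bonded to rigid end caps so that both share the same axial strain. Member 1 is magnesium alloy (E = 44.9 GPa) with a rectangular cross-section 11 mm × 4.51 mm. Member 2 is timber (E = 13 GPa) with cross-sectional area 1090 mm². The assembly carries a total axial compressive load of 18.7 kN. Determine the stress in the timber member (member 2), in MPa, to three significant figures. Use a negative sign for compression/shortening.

-14.8 MPa

A_1 = 49.61 mm².
Equal strain + equilibrium ⇒ each member carries load in proportion to AE: A₁E₁ = 2227000 N, A₂E₂ = 14170000 N, ΣAE = 16400000 N.
σ₂ = P·E₂/ΣAE = -18700·13000/16400000 = -14.83 MPa.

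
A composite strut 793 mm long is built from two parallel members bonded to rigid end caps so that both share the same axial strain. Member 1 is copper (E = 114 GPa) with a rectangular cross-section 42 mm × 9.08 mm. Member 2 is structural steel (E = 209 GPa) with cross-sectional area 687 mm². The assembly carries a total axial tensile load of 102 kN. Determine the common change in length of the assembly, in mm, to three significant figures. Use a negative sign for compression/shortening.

A_1 = 381.4 mm².
Equal strain + equilibrium ⇒ each member carries load in proportion to AE: A₁E₁ = 43480000 N, A₂E₂ = 143600000 N, ΣAE = 187100000 N.
δ = PL/ΣAE = 102000·793/187100000 = 0.4324 mm.

0.432 mm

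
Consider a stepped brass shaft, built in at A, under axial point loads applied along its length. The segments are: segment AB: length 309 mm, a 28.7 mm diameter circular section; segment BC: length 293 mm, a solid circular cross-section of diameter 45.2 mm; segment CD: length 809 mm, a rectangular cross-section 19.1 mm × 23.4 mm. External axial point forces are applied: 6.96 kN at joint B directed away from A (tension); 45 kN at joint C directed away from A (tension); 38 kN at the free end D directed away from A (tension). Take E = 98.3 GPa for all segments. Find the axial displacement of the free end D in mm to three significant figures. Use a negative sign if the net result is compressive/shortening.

Internal axial forces (sectioning from the free end, tension +): N_CD = 38 kN, N_BC = 83 kN, N_AB = 89.96 kN.
A_AB = 646.9 mm².
A_BC = 1605 mm².
A_CD = 446.9 mm².
δ_AB = 89960·309/(646.9·98300) = 0.4371 mm
δ_BC = 83000·293/(1605·98300) = 0.1542 mm
δ_CD = 38000·809/(446.9·98300) = 0.6997 mm
δ = Σδ_i = 1.291 mm.

1.29 mm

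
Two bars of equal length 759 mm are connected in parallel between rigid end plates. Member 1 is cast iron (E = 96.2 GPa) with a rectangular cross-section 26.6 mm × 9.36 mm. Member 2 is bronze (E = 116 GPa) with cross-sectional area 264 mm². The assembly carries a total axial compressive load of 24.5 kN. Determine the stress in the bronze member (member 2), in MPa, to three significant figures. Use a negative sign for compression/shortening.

A_1 = 249 mm².
Equal strain + equilibrium ⇒ each member carries load in proportion to AE: A₁E₁ = 23950000 N, A₂E₂ = 30620000 N, ΣAE = 54580000 N.
σ₂ = P·E₂/ΣAE = -24500·116000/54580000 = -52.07 MPa.

-52.1 MPa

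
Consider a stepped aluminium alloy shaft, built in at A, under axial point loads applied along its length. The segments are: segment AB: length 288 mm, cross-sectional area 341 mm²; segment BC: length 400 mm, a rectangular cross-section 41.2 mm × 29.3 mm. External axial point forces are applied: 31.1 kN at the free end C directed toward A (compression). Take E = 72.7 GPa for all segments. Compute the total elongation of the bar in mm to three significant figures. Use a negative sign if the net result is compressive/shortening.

-0.503 mm

Internal axial forces (sectioning from the free end, tension +): N_BC = -31.1 kN, N_AB = -31.1 kN.
A_BC = 1207 mm².
δ_AB = -31100·288/(341·72700) = -0.3613 mm
δ_BC = -31100·400/(1207·72700) = -0.1417 mm
δ = Σδ_i = -0.503 mm.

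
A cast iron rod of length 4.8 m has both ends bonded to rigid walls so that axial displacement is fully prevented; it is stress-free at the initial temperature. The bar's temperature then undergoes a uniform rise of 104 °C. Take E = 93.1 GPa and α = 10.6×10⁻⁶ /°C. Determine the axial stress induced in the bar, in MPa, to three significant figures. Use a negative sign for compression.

-103 MPa

Free thermal expansion αLΔT = 10.6e-6 · 4800 · 104 = 5.292 mm.
The walls impose strain ε = −(5.292)/4800 = -1.1024e-03; σ = Eε = 93100 · -1.1024e-03 = -102.6 MPa.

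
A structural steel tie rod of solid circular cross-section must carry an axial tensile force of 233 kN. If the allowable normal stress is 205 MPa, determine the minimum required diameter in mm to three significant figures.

38.0 mm

Required area A ≥ P/σ_allow = 233000/205 = 1137 mm².
For a solid circular section, d ≥ √(4A/π) = 38.04 mm.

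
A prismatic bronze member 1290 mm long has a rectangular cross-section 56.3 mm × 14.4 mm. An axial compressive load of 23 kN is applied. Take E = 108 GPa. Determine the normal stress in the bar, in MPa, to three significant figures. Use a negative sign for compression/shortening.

-28.4 MPa

A = 810.7 mm².
σ = N/A = -23000/810.7 = -28.37 MPa.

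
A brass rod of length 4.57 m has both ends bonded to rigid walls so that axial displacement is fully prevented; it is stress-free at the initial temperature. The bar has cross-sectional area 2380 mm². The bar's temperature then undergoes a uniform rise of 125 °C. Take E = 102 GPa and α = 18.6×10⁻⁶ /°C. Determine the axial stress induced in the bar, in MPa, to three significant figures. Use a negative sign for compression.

Free thermal expansion αLΔT = 18.6e-6 · 4570 · 125 = 10.63 mm.
The walls impose strain ε = −(10.63)/4570 = -2.3250e-03; σ = Eε = 102000 · -2.3250e-03 = -237.2 MPa.

-237 MPa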